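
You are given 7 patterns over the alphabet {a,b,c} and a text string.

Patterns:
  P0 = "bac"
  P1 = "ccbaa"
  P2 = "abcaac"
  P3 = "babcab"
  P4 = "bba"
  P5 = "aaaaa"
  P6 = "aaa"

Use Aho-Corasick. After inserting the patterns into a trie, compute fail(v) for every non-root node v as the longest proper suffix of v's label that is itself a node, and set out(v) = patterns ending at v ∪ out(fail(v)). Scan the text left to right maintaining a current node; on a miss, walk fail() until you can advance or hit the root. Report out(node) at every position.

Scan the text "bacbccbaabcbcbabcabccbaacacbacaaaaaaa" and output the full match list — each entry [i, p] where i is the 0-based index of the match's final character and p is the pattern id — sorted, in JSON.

Construct AC machine:
Trie nodes:
  n0 'ε': a→9 b→1 c→4
  n1 'b': a→2 b→19
  n2 'ba': b→15 c→3
  n3 'bac': ·  ←P0
  n4 'c': c→5
  n5 'cc': b→6
  n6 'ccb': a→7
  n7 'ccba': a→8
  n8 'ccbaa': ·  ←P1
  n9 'a': a→21 b→10
  n10 'ab': c→11
  n11 'abc': a→12
  n12 'abca': a→13
  n13 'abcaa': c→14
  n14 'abcaac': ·  ←P2
  n15 'bab': c→16
  n16 'babc': a→17
  n17 'babca': b→18
  n18 'babcab': ·  ←P3
  n19 'bb': a→20
  n20 'bba': ·  ←P4
  n21 'aa': a→22
  n22 'aaa': a→23  ←P6
  n23 'aaaa': a→24
  n24 'aaaaa': ·  ←P5

Failure links (BFS by depth):
  n1('b'): parent n0 fail=0; on 'b' 0 → fail=0;  out ∅∪∅=∅
  n4('c'): parent n0 fail=0; on 'c' 0 → fail=0;  out ∅∪∅=∅
  n9('a'): parent n0 fail=0; on 'a' 0 → fail=0;  out ∅∪∅=∅
  n2('ba'): parent n1 fail=0; on 'a' 0 → fail=9;  out ∅∪∅=∅
  n5('cc'): parent n4 fail=0; on 'c' 0 → fail=4;  out ∅∪∅=∅
  n10('ab'): parent n9 fail=0; on 'b' 0 → fail=1;  out ∅∪∅=∅
  n19('bb'): parent n1 fail=0; on 'b' 0 → fail=1;  out ∅∪∅=∅
  n21('aa'): parent n9 fail=0; on 'a' 0 → fail=9;  out ∅∪∅=∅
  n3('bac'): parent n2 fail=9; on 'c' 9→0 → fail=4;  out {0}∪∅={0}
  n6('ccb'): parent n5 fail=4; on 'b' 4→0 → fail=1;  out ∅∪∅=∅
  n11('abc'): parent n10 fail=1; on 'c' 1→0 → fail=4;  out ∅∪∅=∅
  n15('bab'): parent n2 fail=9; on 'b' 9 → fail=10;  out ∅∪∅=∅
  n20('bba'): parent n19 fail=1; on 'a' 1 → fail=2;  out {4}∪∅={4}
  n22('aaa'): parent n21 fail=9; on 'a' 9 → fail=21;  out {6}∪∅={6}
  n7('ccba'): parent n6 fail=1; on 'a' 1 → fail=2;  out ∅∪∅=∅
  n12('abca'): parent n11 fail=4; on 'a' 4→0 → fail=9;  out ∅∪∅=∅
  n16('babc'): parent n15 fail=10; on 'c' 10 → fail=11;  out ∅∪∅=∅
  n23('aaaa'): parent n22 fail=21; on 'a' 21 → fail=22;  out ∅∪{6}={6}
  n8('ccbaa'): parent n7 fail=2; on 'a' 2→9 → fail=21;  out {1}∪∅={1}
  n13('abcaa'): parent n12 fail=9; on 'a' 9 → fail=21;  out ∅∪∅=∅
  n17('babca'): parent n16 fail=11; on 'a' 11 → fail=12;  out ∅∪∅=∅
  n24('aaaaa'): parent n23 fail=22; on 'a' 22 → fail=23;  out {5}∪{6}={5,6}
  n14('abcaac'): parent n13 fail=21; on 'c' 21→9→0 → fail=4;  out {2}∪∅={2}
  n18('babcab'): parent n17 fail=12; on 'b' 12→9 → fail=10;  out {3}∪∅={3}

Run:
i=0 'b': node 0→1
i=1 'a': node 1→2
i=2 'c': node 2→3  ** P0@[0:2]
i=3 'b': node 3→1 (via fail)
i=4 'c': node 1→4 (via fail)
i=5 'c': node 4→5
i=6 'b': node 5→6
i=7 'a': node 6→7
i=8 'a': node 7→8  ** P1@[4:8]
i=9 'b': node 8→10 (via fail)
i=10 'c': node 10→11
i=11 'b': node 11→1 (via fail)
i=12 'c': node 1→4 (via fail)
i=13 'b': node 4→1 (via fail)
i=14 'a': node 1→2
i=15 'b': node 2→15
i=16 'c': node 15→16
i=17 'a': node 16→17
i=18 'b': node 17→18  ** P3@[13:18]
i=19 'c': node 18→11 (via fail)
i=20 'c': node 11→5 (via fail)
i=21 'b': node 5→6
i=22 'a': node 6→7
i=23 'a': node 7→8  ** P1@[19:23]
i=24 'c': node 8→4 (via fail)
i=25 'a': node 4→9 (via fail)
i=26 'c': node 9→4 (via fail)
i=27 'b': node 4→1 (via fail)
i=28 'a': node 1→2
i=29 'c': node 2→3  ** P0@[27:29]
i=30 'a': node 3→9 (via fail)
i=31 'a': node 9→21
i=32 'a': node 21→22  ** P6@[30:32]
i=33 'a': node 22→23  ** P6@[31:33]
i=34 'a': node 23→24  ** P5@[30:34],P6@[32:34]
i=35 'a': node 24→24 (via fail)  ** P5@[31:35],P6@[33:35]
i=36 'a': node 24→24 (via fail)  ** P5@[32:36],P6@[34:36]

All matches (sorted): [[2,0],[8,1],[18,3],[23,1],[29,0],[32,6],[33,6],[34,5],[34,6],[35,5],[35,6],[36,5],[36,6]]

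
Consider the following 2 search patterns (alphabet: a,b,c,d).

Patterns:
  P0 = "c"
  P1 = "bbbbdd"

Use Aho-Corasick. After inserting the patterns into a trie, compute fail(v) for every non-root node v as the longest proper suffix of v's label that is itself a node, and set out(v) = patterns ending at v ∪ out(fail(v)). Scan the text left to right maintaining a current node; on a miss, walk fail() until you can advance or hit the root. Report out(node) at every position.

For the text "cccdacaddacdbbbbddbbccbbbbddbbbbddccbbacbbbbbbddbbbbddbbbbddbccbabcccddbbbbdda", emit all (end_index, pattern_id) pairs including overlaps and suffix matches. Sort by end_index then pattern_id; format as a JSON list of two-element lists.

Construct AC machine:
Trie nodes:
  n0 'ε': b→2 c→1
  n1 'c': ·  ←P0
  n2 'b': b→3
  n3 'bb': b→4
  n4 'bbb': b→5
  n5 'bbbb': d→6
  n6 'bbbbd': d→7
  n7 'bbbbdd': ·  ←P1

Failure links (BFS by depth):
  n1('c'): parent n0 fail=0; on 'c' 0 → fail=0;  out {0}∪∅={0}
  n2('b'): parent n0 fail=0; on 'b' 0 → fail=0;  out ∅∪∅=∅
  n3('bb'): parent n2 fail=0; on 'b' 0 → fail=2;  out ∅∪∅=∅
  n4('bbb'): parent n3 fail=2; on 'b' 2 → fail=3;  out ∅∪∅=∅
  n5('bbbb'): parent n4 fail=3; on 'b' 3 → fail=4;  out ∅∪∅=∅
  n6('bbbbd'): parent n5 fail=4; on 'd' 4→3→2→0 → fail=0;  out ∅∪∅=∅
  n7('bbbbdd'): parent n6 fail=0; on 'd' 0 → fail=0;  out {1}∪∅={1}

Text stream:
[0] read 'c'  n0⇒n1  emit P0@[0:0]
[1] read 'c'  n1⇒n1 (via fail)  emit P0@[1:1]
[2] read 'c'  n1⇒n1 (via fail)  emit P0@[2:2]
[3] read 'd'  n1⇒n0 (via fail)
[4] read 'a'  n0⇒n0
[5] read 'c'  n0⇒n1  emit P0@[5:5]
[6] read 'a'  n1⇒n0 (via fail)
[7] read 'd'  n0⇒n0
[8] read 'd'  n0⇒n0
[9] read 'a'  n0⇒n0
[10] read 'c'  n0⇒n1  emit P0@[10:10]
[11] read 'd'  n1⇒n0 (via fail)
[12] read 'b'  n0⇒n2
[13] read 'b'  n2⇒n3
[14] read 'b'  n3⇒n4
[15] read 'b'  n4⇒n5
[16] read 'd'  n5⇒n6
[17] read 'd'  n6⇒n7  emit P1@[12:17]
[18] read 'b'  n7⇒n2 (via fail)
[19] read 'b'  n2⇒n3
[20] read 'c'  n3⇒n1 (via fail)  emit P0@[20:20]
[21] read 'c'  n1⇒n1 (via fail)  emit P0@[21:21]
[22] read 'b'  n1⇒n2 (via fail)
[23] read 'b'  n2⇒n3
[24] read 'b'  n3⇒n4
[25] read 'b'  n4⇒n5
[26] read 'd'  n5⇒n6
[27] read 'd'  n6⇒n7  emit P1@[22:27]
[28] read 'b'  n7⇒n2 (via fail)
[29] read 'b'  n2⇒n3
[30] read 'b'  n3⇒n4
[31] read 'b'  n4⇒n5
[32] read 'd'  n5⇒n6
[33] read 'd'  n6⇒n7  emit P1@[28:33]
[34] read 'c'  n7⇒n1 (via fail)  emit P0@[34:34]
[35] read 'c'  n1⇒n1 (via fail)  emit P0@[35:35]
[36] read 'b'  n1⇒n2 (via fail)
[37] read 'b'  n2⇒n3
[38] read 'a'  n3⇒n0 (via fail)
[39] read 'c'  n0⇒n1  emit P0@[39:39]
[40] read 'b'  n1⇒n2 (via fail)
[41] read 'b'  n2⇒n3
[42] read 'b'  n3⇒n4
[43] read 'b'  n4⇒n5
[44] read 'b'  n5⇒n5 (via fail)
[45] read 'b'  n5⇒n5 (via fail)
[46] read 'd'  n5⇒n6
[47] read 'd'  n6⇒n7  emit P1@[42:47]
[48] read 'b'  n7⇒n2 (via fail)
[49] read 'b'  n2⇒n3
[50] read 'b'  n3⇒n4
[51] read 'b'  n4⇒n5
[52] read 'd'  n5⇒n6
[53] read 'd'  n6⇒n7  emit P1@[48:53]
[54] read 'b'  n7⇒n2 (via fail)
[55] read 'b'  n2⇒n3
[56] read 'b'  n3⇒n4
[57] read 'b'  n4⇒n5
[58] read 'd'  n5⇒n6
[59] read 'd'  n6⇒n7  emit P1@[54:59]
[60] read 'b'  n7⇒n2 (via fail)
[61] read 'c'  n2⇒n1 (via fail)  emit P0@[61:61]
[62] read 'c'  n1⇒n1 (via fail)  emit P0@[62:62]
[63] read 'b'  n1⇒n2 (via fail)
[64] read 'a'  n2⇒n0 (via fail)
[65] read 'b'  n0⇒n2
[66] read 'c'  n2⇒n1 (via fail)  emit P0@[66:66]
[67] read 'c'  n1⇒n1 (via fail)  emit P0@[67:67]
[68] read 'c'  n1⇒n1 (via fail)  emit P0@[68:68]
[69] read 'd'  n1⇒n0 (via fail)
[70] read 'd'  n0⇒n0
[71] read 'b'  n0⇒n2
[72] read 'b'  n2⇒n3
[73] read 'b'  n3⇒n4
[74] read 'b'  n4⇒n5
[75] read 'd'  n5⇒n6
[76] read 'd'  n6⇒n7  emit P1@[71:76]
[77] read 'a'  n7⇒n0 (via fail)

Result: [[0,0],[1,0],[2,0],[5,0],[10,0],[17,1],[20,0],[21,0],[27,1],[33,1],[34,0],[35,0],[39,0],[47,1],[53,1],[59,1],[61,0],[62,0],[66,0],[67,0],[68,0],[76,1]]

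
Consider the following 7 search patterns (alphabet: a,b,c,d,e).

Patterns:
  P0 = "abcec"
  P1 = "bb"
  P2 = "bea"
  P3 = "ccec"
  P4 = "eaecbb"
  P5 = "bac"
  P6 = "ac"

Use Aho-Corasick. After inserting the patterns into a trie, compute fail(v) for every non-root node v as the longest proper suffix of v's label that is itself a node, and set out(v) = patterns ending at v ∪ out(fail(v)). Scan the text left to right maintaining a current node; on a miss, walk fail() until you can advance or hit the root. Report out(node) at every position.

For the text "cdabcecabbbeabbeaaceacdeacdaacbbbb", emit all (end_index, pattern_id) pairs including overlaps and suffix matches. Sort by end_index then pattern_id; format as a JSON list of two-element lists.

Build automaton:
Trie nodes:
  n0 'ε': a→1 b→6 c→10 e→14
  n1 'a': b→2 c→22
  n2 'ab': c→3
  n3 'abc': e→4
  n4 'abce': c→5
  n5 'abcec': ·  ←P0
  n6 'b': a→20 b→7 e→8
  n7 'bb': ·  ←P1
  n8 'be': a→9
  n9 'bea': ·  ←P2
  n10 'c': c→11
  n11 'cc': e→12
  n12 'cce': c→13
  n13 'ccec': ·  ←P3
  n14 'e': a→15
  n15 'ea': e→16
  n16 'eae': c→17
  n17 'eaec': b→18
  n18 'eaecb': b→19
  n19 'eaecbb': ·  ←P4
  n20 'ba': c→21
  n21 'bac': ·  ←P5
  n22 'ac': ·  ←P6

BFS fail/out derivation:
  n1('a'): parent n0 fail=0; on 'a' 0 → fail=0;  out ∅∪∅=∅
  n6('b'): parent n0 fail=0; on 'b' 0 → fail=0;  out ∅∪∅=∅
  n10('c'): parent n0 fail=0; on 'c' 0 → fail=0;  out ∅∪∅=∅
  n14('e'): parent n0 fail=0; on 'e' 0 → fail=0;  out ∅∪∅=∅
  n2('ab'): parent n1 fail=0; on 'b' 0 → fail=6;  out ∅∪∅=∅
  n7('bb'): parent n6 fail=0; on 'b' 0 → fail=6;  out {1}∪∅={1}
  n8('be'): parent n6 fail=0; on 'e' 0 → fail=14;  out ∅∪∅=∅
  n11('cc'): parent n10 fail=0; on 'c' 0 → fail=10;  out ∅∪∅=∅
  n15('ea'): parent n14 fail=0; on 'a' 0 → fail=1;  out ∅∪∅=∅
  n20('ba'): parent n6 fail=0; on 'a' 0 → fail=1;  out ∅∪∅=∅
  n22('ac'): parent n1 fail=0; on 'c' 0 → fail=10;  out {6}∪∅={6}
  n3('abc'): parent n2 fail=6; on 'c' 6→0 → fail=10;  out ∅∪∅=∅
  n9('bea'): parent n8 fail=14; on 'a' 14 → fail=15;  out {2}∪∅={2}
  n12('cce'): parent n11 fail=10; on 'e' 10→0 → fail=14;  out ∅∪∅=∅
  n16('eae'): parent n15 fail=1; on 'e' 1→0 → fail=14;  out ∅∪∅=∅
  n21('bac'): parent n20 fail=1; on 'c' 1 → fail=22;  out {5}∪{6}={5,6}
  n4('abce'): parent n3 fail=10; on 'e' 10→0 → fail=14;  out ∅∪∅=∅
  n13('ccec'): parent n12 fail=14; on 'c' 14→0 → fail=10;  out {3}∪∅={3}
  n17('eaec'): parent n16 fail=14; on 'c' 14→0 → fail=10;  out ∅∪∅=∅
  n5('abcec'): parent n4 fail=14; on 'c' 14→0 → fail=10;  out {0}∪∅={0}
  n18('eaecb'): parent n17 fail=10; on 'b' 10→0 → fail=6;  out ∅∪∅=∅
  n19('eaecbb'): parent n18 fail=6; on 'b' 6 → fail=7;  out {4}∪{1}={1,4}

Run:
i=0 'c': node 0→10
i=1 'd': node 10→0 ·f
i=2 'a': node 0→1
i=3 'b': node 1→2
i=4 'c': node 2→3
i=5 'e': node 3→4
i=6 'c': node 4→5  ** P0@[2:6]
i=7 'a': node 5→1 ·f
i=8 'b': node 1→2
i=9 'b': node 2→7 ·f  ** P1@[8:9]
i=10 'b': node 7→7 ·f  ** P1@[9:10]
i=11 'e': node 7→8 ·f
i=12 'a': node 8→9  ** P2@[10:12]
i=13 'b': node 9→2 ·f
i=14 'b': node 2→7 ·f  ** P1@[13:14]
i=15 'e': node 7→8 ·f
i=16 'a': node 8→9  ** P2@[14:16]
i=17 'a': node 9→1 ·f
i=18 'c': node 1→22  ** P6@[17:18]
i=19 'e': node 22→14 ·f
i=20 'a': node 14→15
i=21 'c': node 15→22 ·f  ** P6@[20:21]
i=22 'd': node 22→0 ·f
i=23 'e': node 0→14
i=24 'a': node 14→15
i=25 'c': node 15→22 ·f  ** P6@[24:25]
i=26 'd': node 22→0 ·f
i=27 'a': node 0→1
i=28 'a': node 1→1 ·f
i=29 'c': node 1→22  ** P6@[28:29]
i=30 'b': node 22→6 ·f
i=31 'b': node 6→7  ** P1@[30:31]
i=32 'b': node 7→7 ·f  ** P1@[31:32]
i=33 'b': node 7→7 ·f  ** P1@[32:33]

Matches: [[6,0],[9,1],[10,1],[12,2],[14,1],[16,2],[18,6],[21,6],[25,6],[29,6],[31,1],[32,1],[33,1]]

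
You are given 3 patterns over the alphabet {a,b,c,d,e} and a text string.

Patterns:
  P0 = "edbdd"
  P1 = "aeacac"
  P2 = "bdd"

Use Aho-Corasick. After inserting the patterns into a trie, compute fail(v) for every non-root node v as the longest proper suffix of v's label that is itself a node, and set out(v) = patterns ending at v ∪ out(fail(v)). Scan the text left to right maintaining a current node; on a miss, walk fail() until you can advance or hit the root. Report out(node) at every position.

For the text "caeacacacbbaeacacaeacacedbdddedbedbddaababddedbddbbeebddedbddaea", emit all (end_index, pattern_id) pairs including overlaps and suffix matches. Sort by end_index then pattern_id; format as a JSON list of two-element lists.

Build:
Trie nodes:
  0='ε' goto a→6 b→12 e→1
  1='e' goto d→2
  2='ed' goto b→3
  3='edb' goto d→4
  4='edbd' goto d→5
  5='edbdd' goto ·  ←P0
  6='a' goto e→7
  7='ae' goto a→8
  8='aea' goto c→9
  9='aeac' goto a→10
  10='aeaca' goto c→11
  11='aeacac' goto ·  ←P1
  12='b' goto d→13
  13='bd' goto d→14
  14='bdd' goto ·  ←P2

Failure links (BFS by depth):
  n1('e'): parent n0 fail=0; on 'e' 0 → fail=0;  out ∅∪∅=∅
  n6('a'): parent n0 fail=0; on 'a' 0 → fail=0;  out ∅∪∅=∅
  n12('b'): parent n0 fail=0; on 'b' 0 → fail=0;  out ∅∪∅=∅
  n2('ed'): parent n1 fail=0; on 'd' 0 → fail=0;  out ∅∪∅=∅
  n7('ae'): parent n6 fail=0; on 'e' 0 → fail=1;  out ∅∪∅=∅
  n13('bd'): parent n12 fail=0; on 'd' 0 → fail=0;  out ∅∪∅=∅
  n3('edb'): parent n2 fail=0; on 'b' 0 → fail=12;  out ∅∪∅=∅
  n8('aea'): parent n7 fail=1; on 'a' 1→0 → fail=6;  out ∅∪∅=∅
  n14('bdd'): parent n13 fail=0; on 'd' 0 → fail=0;  out {2}∪∅={2}
  n4('edbd'): parent n3 fail=12; on 'd' 12 → fail=13;  out ∅∪∅=∅
  n9('aeac'): parent n8 fail=6; on 'c' 6→0 → fail=0;  out ∅∪∅=∅
  n5('edbdd'): parent n4 fail=13; on 'd' 13 → fail=14;  out {0}∪{2}={0,2}
  n10('aeaca'): parent n9 fail=0; on 'a' 0 → fail=6;  out ∅∪∅=∅
  n11('aeacac'): parent n10 fail=6; on 'c' 6→0 → fail=0;  out {1}∪∅={1}

Run:
[0] read 'c'  n0⇒n0
[1] read 'a'  n0⇒n6
[2] read 'e'  n6⇒n7
[3] read 'a'  n7⇒n8
[4] read 'c'  n8⇒n9
[5] read 'a'  n9⇒n10
[6] read 'c'  n10⇒n11  emit P1@[1:6]
[7] read 'a'  n11⇒n6 (fail-walked)
[8] read 'c'  n6⇒n0 (fail-walked)
[9] read 'b'  n0⇒n12
[10] read 'b'  n12⇒n12 (fail-walked)
[11] read 'a'  n12⇒n6 (fail-walked)
[12] read 'e'  n6⇒n7
[13] read 'a'  n7⇒n8
[14] read 'c'  n8⇒n9
[15] read 'a'  n9⇒n10
[16] read 'c'  n10⇒n11  emit P1@[11:16]
[17] read 'a'  n11⇒n6 (fail-walked)
[18] read 'e'  n6⇒n7
[19] read 'a'  n7⇒n8
[20] read 'c'  n8⇒n9
[21] read 'a'  n9⇒n10
[22] read 'c'  n10⇒n11  emit P1@[17:22]
[23] read 'e'  n11⇒n1 (fail-walked)
[24] read 'd'  n1⇒n2
[25] read 'b'  n2⇒n3
[26] read 'd'  n3⇒n4
[27] read 'd'  n4⇒n5  emit P0@[23:27],P2@[25:27]
[28] read 'd'  n5⇒n0 (fail-walked)
[29] read 'e'  n0⇒n1
[30] read 'd'  n1⇒n2
[31] read 'b'  n2⇒n3
[32] read 'e'  n3⇒n1 (fail-walked)
[33] read 'd'  n1⇒n2
[34] read 'b'  n2⇒n3
[35] read 'd'  n3⇒n4
[36] read 'd'  n4⇒n5  emit P0@[32:36],P2@[34:36]
[37] read 'a'  n5⇒n6 (fail-walked)
[38] read 'a'  n6⇒n6 (fail-walked)
[39] read 'b'  n6⇒n12 (fail-walked)
[40] read 'a'  n12⇒n6 (fail-walked)
[41] read 'b'  n6⇒n12 (fail-walked)
[42] read 'd'  n12⇒n13
[43] read 'd'  n13⇒n14  emit P2@[41:43]
[44] read 'e'  n14⇒n1 (fail-walked)
[45] read 'd'  n1⇒n2
[46] read 'b'  n2⇒n3
[47] read 'd'  n3⇒n4
[48] read 'd'  n4⇒n5  emit P0@[44:48],P2@[46:48]
[49] read 'b'  n5⇒n12 (fail-walked)
[50] read 'b'  n12⇒n12 (fail-walked)
[51] read 'e'  n12⇒n1 (fail-walked)
[52] read 'e'  n1⇒n1 (fail-walked)
[53] read 'b'  n1⇒n12 (fail-walked)
[54] read 'd'  n12⇒n13
[55] read 'd'  n13⇒n14  emit P2@[53:55]
[56] read 'e'  n14⇒n1 (fail-walked)
[57] read 'd'  n1⇒n2
[58] read 'b'  n2⇒n3
[59] read 'd'  n3⇒n4
[60] read 'd'  n4⇒n5  emit P0@[56:60],P2@[58:60]
[61] read 'a'  n5⇒n6 (fail-walked)
[62] read 'e'  n6⇒n7
[63] read 'a'  n7⇒n8

Result: [[6,1],[16,1],[22,1],[27,0],[27,2],[36,0],[36,2],[43,2],[48,0],[48,2],[55,2],[60,0],[60,2]]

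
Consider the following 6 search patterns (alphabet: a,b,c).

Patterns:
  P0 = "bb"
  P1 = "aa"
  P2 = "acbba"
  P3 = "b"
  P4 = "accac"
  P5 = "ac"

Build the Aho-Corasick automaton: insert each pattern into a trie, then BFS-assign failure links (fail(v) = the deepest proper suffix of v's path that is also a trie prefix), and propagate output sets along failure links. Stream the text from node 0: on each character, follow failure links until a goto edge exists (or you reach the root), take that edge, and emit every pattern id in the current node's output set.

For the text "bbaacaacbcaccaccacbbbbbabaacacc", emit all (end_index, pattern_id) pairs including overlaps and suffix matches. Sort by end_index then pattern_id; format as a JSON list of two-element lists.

Build automaton:
Trie (insert patterns):
  n0 'ε': a→3 b→1
  n1 'b': b→2  ←P3
  n2 'bb': ·  ←P0
  n3 'a': a→4 c→5
  n4 'aa': ·  ←P1
  n5 'ac': b→6 c→9  ←P5
  n6 'acb': b→7
  n7 'acbb': a→8
  n8 'acbba': ·  ←P2
  n9 'acc': a→10
  n10 'acca': c→11
  n11 'accac': ·  ←P4

Failure links (BFS by depth):
  fail(1) 'b': from fail(0)=0 chase 'b': 0 ⇒ 0;  out={3}∪out(0)={3}
  fail(3) 'a': from fail(0)=0 chase 'a': 0 ⇒ 0;  out=∅∪out(0)=∅
  fail(2) 'bb': from fail(1)=0 chase 'b': 0 ⇒ 1;  out={0}∪out(1)={0,3}
  fail(4) 'aa': from fail(3)=0 chase 'a': 0 ⇒ 3;  out={1}∪out(3)={1}
  fail(5) 'ac': from fail(3)=0 chase 'c': 0 ⇒ 0;  out={5}∪out(0)={5}
  fail(6) 'acb': from fail(5)=0 chase 'b': 0 ⇒ 1;  out=∅∪out(1)={3}
  fail(9) 'acc': from fail(5)=0 chase 'c': 0 ⇒ 0;  out=∅∪out(0)=∅
  fail(7) 'acbb': from fail(6)=1 chase 'b': 1 ⇒ 2;  out=∅∪out(2)={0,3}
  fail(10) 'acca': from fail(9)=0 chase 'a': 0 ⇒ 3;  out=∅∪out(3)=∅
  fail(8) 'acbba': from fail(7)=2 chase 'a': 2→1→0 ⇒ 3;  out={2}∪out(3)={2}
  fail(11) 'accac': from fail(10)=3 chase 'c': 3 ⇒ 5;  out={4}∪out(5)={4,5}

Text stream:
[0] read 'b'  n0⇒n1  emit P3@[0:0]
[1] read 'b'  n1⇒n2  emit P0@[0:1],P3@[1:1]
[2] read 'a'  n2⇒n3 ·f
[3] read 'a'  n3⇒n4  emit P1@[2:3]
[4] read 'c'  n4⇒n5 ·f  emit P5@[3:4]
[5] read 'a'  n5⇒n3 ·f
[6] read 'a'  n3⇒n4  emit P1@[5:6]
[7] read 'c'  n4⇒n5 ·f  emit P5@[6:7]
[8] read 'b'  n5⇒n6  emit P3@[8:8]
[9] read 'c'  n6⇒n0 ·f
[10] read 'a'  n0⇒n3
[11] read 'c'  n3⇒n5  emit P5@[10:11]
[12] read 'c'  n5⇒n9
[13] read 'a'  n9⇒n10
[14] read 'c'  n10⇒n11  emit P4@[10:14],P5@[13:14]
[15] read 'c'  n11⇒n9 ·f
[16] read 'a'  n9⇒n10
[17] read 'c'  n10⇒n11  emit P4@[13:17],P5@[16:17]
[18] read 'b'  n11⇒n6 ·f  emit P3@[18:18]
[19] read 'b'  n6⇒n7  emit P0@[18:19],P3@[19:19]
[20] read 'b'  n7⇒n2 ·f  emit P0@[19:20],P3@[20:20]
[21] read 'b'  n2⇒n2 ·f  emit P0@[20:21],P3@[21:21]
[22] read 'b'  n2⇒n2 ·f  emit P0@[21:22],P3@[22:22]
[23] read 'a'  n2⇒n3 ·f
[24] read 'b'  n3⇒n1 ·f  emit P3@[24:24]
[25] read 'a'  n1⇒n3 ·f
[26] read 'a'  n3⇒n4  emit P1@[25:26]
[27] read 'c'  n4⇒n5 ·f  emit P5@[26:27]
[28] read 'a'  n5⇒n3 ·f
[29] read 'c'  n3⇒n5  emit P5@[28:29]
[30] read 'c'  n5⇒n9

Result: [[0,3],[1,0],[1,3],[3,1],[4,5],[6,1],[7,5],[8,3],[11,5],[14,4],[14,5],[17,4],[17,5],[18,3],[19,0],[19,3],[20,0],[20,3],[21,0],[21,3],[22,0],[22,3],[24,3],[26,1],[27,5],[29,5]]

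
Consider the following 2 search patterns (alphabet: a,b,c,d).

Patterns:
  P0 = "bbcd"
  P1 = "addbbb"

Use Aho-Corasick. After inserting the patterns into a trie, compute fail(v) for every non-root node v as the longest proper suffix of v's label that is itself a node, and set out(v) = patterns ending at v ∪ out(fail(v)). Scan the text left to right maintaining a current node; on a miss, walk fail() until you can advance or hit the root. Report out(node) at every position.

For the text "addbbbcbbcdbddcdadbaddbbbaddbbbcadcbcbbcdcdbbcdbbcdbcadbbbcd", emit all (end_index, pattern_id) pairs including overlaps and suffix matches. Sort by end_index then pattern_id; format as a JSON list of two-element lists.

Build:
Trie (insert patterns):
  0='ε' goto a→5 b→1
  1='b' goto b→2
  2='bb' goto c→3
  3='bbc' goto d→4
  4='bbcd' goto ·  [P0 ends]
  5='a' goto d→6
  6='ad' goto d→7
  7='add' goto b→8
  8='addb' goto b→9
  9='addbb' goto b→10
  10='addbbb' goto ·  [P1 ends]

Failure links (BFS by depth):
  n1('b'): parent n0 fail=0; on 'b' 0 → fail=0;  out ∅∪∅=∅
  n5('a'): parent n0 fail=0; on 'a' 0 → fail=0;  out ∅∪∅=∅
  n2('bb'): parent n1 fail=0; on 'b' 0 → fail=1;  out ∅∪∅=∅
  n6('ad'): parent n5 fail=0; on 'd' 0 → fail=0;  out ∅∪∅=∅
  n3('bbc'): parent n2 fail=1; on 'c' 1→0 → fail=0;  out ∅∪∅=∅
  n7('add'): parent n6 fail=0; on 'd' 0 → fail=0;  out ∅∪∅=∅
  n4('bbcd'): parent n3 fail=0; on 'd' 0 → fail=0;  out {0}∪∅={0}
  n8('addb'): parent n7 fail=0; on 'b' 0 → fail=1;  out ∅∪∅=∅
  n9('addbb'): parent n8 fail=1; on 'b' 1 → fail=2;  out ∅∪∅=∅
  n10('addbbb'): parent n9 fail=2; on 'b' 2→1 → fail=2;  out {1}∪∅={1}

Run:
pos 0 'a': at 5
pos 1 'd': at 6
pos 2 'd': at 7
pos 3 'b': at 8
pos 4 'b': at 9
pos 5 'b': at 10  ** P1@[0:5]
pos 6 'c': at 3 ·f
pos 7 'b': at 1 ·f
pos 8 'b': at 2
pos 9 'c': at 3
pos 10 'd': at 4  ** P0@[7:10]
pos 11 'b': at 1 ·f
pos 12 'd': at 0 ·f
pos 13 'd': at 0
pos 14 'c': at 0
pos 15 'd': at 0
pos 16 'a': at 5
pos 17 'd': at 6
pos 18 'b': at 1 ·f
pos 19 'a': at 5 ·f
pos 20 'd': at 6
pos 21 'd': at 7
pos 22 'b': at 8
pos 23 'b': at 9
pos 24 'b': at 10  ** P1@[19:24]
pos 25 'a': at 5 ·f
pos 26 'd': at 6
pos 27 'd': at 7
pos 28 'b': at 8
pos 29 'b': at 9
pos 30 'b': at 10  ** P1@[25:30]
pos 31 'c': at 3 ·f
pos 32 'a': at 5 ·f
pos 33 'd': at 6
pos 34 'c': at 0 ·f
pos 35 'b': at 1
pos 36 'c': at 0 ·f
pos 37 'b': at 1
pos 38 'b': at 2
pos 39 'c': at 3
pos 40 'd': at 4  ** P0@[37:40]
pos 41 'c': at 0 ·f
pos 42 'd': at 0
pos 43 'b': at 1
pos 44 'b': at 2
pos 45 'c': at 3
pos 46 'd': at 4  ** P0@[43:46]
pos 47 'b': at 1 ·f
pos 48 'b': at 2
pos 49 'c': at 3
pos 50 'd': at 4  ** P0@[47:50]
pos 51 'b': at 1 ·f
pos 52 'c': at 0 ·f
pos 53 'a': at 5
pos 54 'd': at 6
pos 55 'b': at 1 ·f
pos 56 'b': at 2
pos 57 'b': at 2 ·f
pos 58 'c': at 3
pos 59 'd': at 4  ** P0@[56:59]

Matches: [[5,1],[10,0],[24,1],[30,1],[40,0],[46,0],[50,0],[59,0]]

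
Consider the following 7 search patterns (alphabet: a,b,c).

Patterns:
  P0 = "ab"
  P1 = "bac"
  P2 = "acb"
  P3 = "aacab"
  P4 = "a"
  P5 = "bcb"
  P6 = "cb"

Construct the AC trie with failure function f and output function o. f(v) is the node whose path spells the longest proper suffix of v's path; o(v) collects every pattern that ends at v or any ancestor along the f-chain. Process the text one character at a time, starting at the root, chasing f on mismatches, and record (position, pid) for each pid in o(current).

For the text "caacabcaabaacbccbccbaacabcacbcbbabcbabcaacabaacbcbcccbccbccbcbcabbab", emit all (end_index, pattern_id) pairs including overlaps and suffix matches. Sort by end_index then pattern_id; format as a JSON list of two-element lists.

Construct AC machine:
Trie (insert patterns):
  n0 'ε': a→1 b→3 c→14
  n1 'a': a→8 b→2 c→6  ←P4
  n2 'ab': ·  ←P0
  n3 'b': a→4 c→12
  n4 'ba': c→5
  n5 'bac': ·  ←P1
  n6 'ac': b→7
  n7 'acb': ·  ←P2
  n8 'aa': c→9
  n9 'aac': a→10
  n10 'aaca': b→11
  n11 'aacab': ·  ←P3
  n12 'bc': b→13
  n13 'bcb': ·  ←P5
  n14 'c': b→15
  n15 'cb': ·  ←P6

Failure links (BFS by depth):
  fail(1) 'a': from fail(0)=0 chase 'a': 0 ⇒ 0;  out={4}∪out(0)={4}
  fail(3) 'b': from fail(0)=0 chase 'b': 0 ⇒ 0;  out=∅∪out(0)=∅
  fail(14) 'c': from fail(0)=0 chase 'c': 0 ⇒ 0;  out=∅∪out(0)=∅
  fail(2) 'ab': from fail(1)=0 chase 'b': 0 ⇒ 3;  out={0}∪out(3)={0}
  fail(4) 'ba': from fail(3)=0 chase 'a': 0 ⇒ 1;  out=∅∪out(1)={4}
  fail(6) 'ac': from fail(1)=0 chase 'c': 0 ⇒ 14;  out=∅∪out(14)=∅
  fail(8) 'aa': from fail(1)=0 chase 'a': 0 ⇒ 1;  out=∅∪out(1)={4}
  fail(12) 'bc': from fail(3)=0 chase 'c': 0 ⇒ 14;  out=∅∪out(14)=∅
  fail(15) 'cb': from fail(14)=0 chase 'b': 0 ⇒ 3;  out={6}∪out(3)={6}
  fail(5) 'bac': from fail(4)=1 chase 'c': 1 ⇒ 6;  out={1}∪out(6)={1}
  fail(7) 'acb': from fail(6)=14 chase 'b': 14 ⇒ 15;  out={2}∪out(15)={2,6}
  fail(9) 'aac': from fail(8)=1 chase 'c': 1 ⇒ 6;  out=∅∪out(6)=∅
  fail(13) 'bcb': from fail(12)=14 chase 'b': 14 ⇒ 15;  out={5}∪out(15)={5,6}
  fail(10) 'aaca': from fail(9)=6 chase 'a': 6→14→0 ⇒ 1;  out=∅∪out(1)={4}
  fail(11) 'aacab': from fail(10)=1 chase 'b': 1 ⇒ 2;  out={3}∪out(2)={0,3}

Scan:
pos 0 'c': at 14
pos 1 'a': at 1 (fail-walked)  ** P4@[1:1]
pos 2 'a': at 8  ** P4@[2:2]
pos 3 'c': at 9
pos 4 'a': at 10  ** P4@[4:4]
pos 5 'b': at 11  ** P0@[4:5],P3@[1:5]
pos 6 'c': at 12 (fail-walked)
pos 7 'a': at 1 (fail-walked)  ** P4@[7:7]
pos 8 'a': at 8  ** P4@[8:8]
pos 9 'b': at 2 (fail-walked)  ** P0@[8:9]
pos 10 'a': at 4 (fail-walked)  ** P4@[10:10]
pos 11 'a': at 8 (fail-walked)  ** P4@[11:11]
pos 12 'c': at 9
pos 13 'b': at 7 (fail-walked)  ** P2@[11:13],P6@[12:13]
pos 14 'c': at 12 (fail-walked)
pos 15 'c': at 14 (fail-walked)
pos 16 'b': at 15  ** P6@[15:16]
pos 17 'c': at 12 (fail-walked)
pos 18 'c': at 14 (fail-walked)
pos 19 'b': at 15  ** P6@[18:19]
pos 20 'a': at 4 (fail-walked)  ** P4@[20:20]
pos 21 'a': at 8 (fail-walked)  ** P4@[21:21]
pos 22 'c': at 9
pos 23 'a': at 10  ** P4@[23:23]
pos 24 'b': at 11  ** P0@[23:24],P3@[20:24]
pos 25 'c': at 12 (fail-walked)
pos 26 'a': at 1 (fail-walked)  ** P4@[26:26]
pos 27 'c': at 6
pos 28 'b': at 7  ** P2@[26:28],P6@[27:28]
pos 29 'c': at 12 (fail-walked)
pos 30 'b': at 13  ** P5@[28:30],P6@[29:30]
pos 31 'b': at 3 (fail-walked)
pos 32 'a': at 4  ** P4@[32:32]
pos 33 'b': at 2 (fail-walked)  ** P0@[32:33]
pos 34 'c': at 12 (fail-walked)
pos 35 'b': at 13  ** P5@[33:35],P6@[34:35]
pos 36 'a': at 4 (fail-walked)  ** P4@[36:36]
pos 37 'b': at 2 (fail-walked)  ** P0@[36:37]
pos 38 'c': at 12 (fail-walked)
pos 39 'a': at 1 (fail-walked)  ** P4@[39:39]
pos 40 'a': at 8  ** P4@[40:40]
pos 41 'c': at 9
pos 42 'a': at 10  ** P4@[42:42]
pos 43 'b': at 11  ** P0@[42:43],P3@[39:43]
pos 44 'a': at 4 (fail-walked)  ** P4@[44:44]
pos 45 'a': at 8 (fail-walked)  ** P4@[45:45]
pos 46 'c': at 9
pos 47 'b': at 7 (fail-walked)  ** P2@[45:47],P6@[46:47]
pos 48 'c': at 12 (fail-walked)
pos 49 'b': at 13  ** P5@[47:49],P6@[48:49]
pos 50 'c': at 12 (fail-walked)
pos 51 'c': at 14 (fail-walked)
pos 52 'c': at 14 (fail-walked)
pos 53 'b': at 15  ** P6@[52:53]
pos 54 'c': at 12 (fail-walked)
pos 55 'c': at 14 (fail-walked)
pos 56 'b': at 15  ** P6@[55:56]
pos 57 'c': at 12 (fail-walked)
pos 58 'c': at 14 (fail-walked)
pos 59 'b': at 15  ** P6@[58:59]
pos 60 'c': at 12 (fail-walked)
pos 61 'b': at 13  ** P5@[59:61],P6@[60:61]
pos 62 'c': at 12 (fail-walked)
pos 63 'a': at 1 (fail-walked)  ** P4@[63:63]
pos 64 'b': at 2  ** P0@[63:64]
pos 65 'b': at 3 (fail-walked)
pos 66 'a': at 4  ** P4@[66:66]
pos 67 'b': at 2 (fail-walked)  ** P0@[66:67]

All matches (sorted): [[1,4],[2,4],[4,4],[5,0],[5,3],[7,4],[8,4],[9,0],[10,4],[11,4],[13,2],[13,6],[16,6],[19,6],[20,4],[21,4],[23,4],[24,0],[24,3],[26,4],[28,2],[28,6],[30,5],[30,6],[32,4],[33,0],[35,5],[35,6],[36,4],[37,0],[39,4],[40,4],[42,4],[43,0],[43,3],[44,4],[45,4],[47,2],[47,6],[49,5],[49,6],[53,6],[56,6],[59,6],[61,5],[61,6],[63,4],[64,0],[66,4],[67,0]]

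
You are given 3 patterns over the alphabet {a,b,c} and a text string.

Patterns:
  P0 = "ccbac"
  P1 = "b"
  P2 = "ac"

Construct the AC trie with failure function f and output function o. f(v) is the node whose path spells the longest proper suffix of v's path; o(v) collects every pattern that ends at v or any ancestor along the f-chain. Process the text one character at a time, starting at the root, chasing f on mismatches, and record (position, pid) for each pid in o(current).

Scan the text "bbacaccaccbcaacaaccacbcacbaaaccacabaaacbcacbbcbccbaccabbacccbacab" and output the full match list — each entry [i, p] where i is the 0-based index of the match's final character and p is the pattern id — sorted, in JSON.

Build automaton:
Trie nodes:
  0='ε' goto a→7 b→6 c→1
  1='c' goto c→2
  2='cc' goto b→3
  3='ccb' goto a→4
  4='ccba' goto c→5
  5='ccbac' goto ·  [P0 ends]
  6='b' goto ·  [P1 ends]
  7='a' goto c→8
  8='ac' goto ·  [P2 ends]

BFS fail/out derivation:
  n1('c'): parent n0 fail=0; on 'c' 0 → fail=0;  out ∅∪∅=∅
  n6('b'): parent n0 fail=0; on 'b' 0 → fail=0;  out {1}∪∅={1}
  n7('a'): parent n0 fail=0; on 'a' 0 → fail=0;  out ∅∪∅=∅
  n2('cc'): parent n1 fail=0; on 'c' 0 → fail=1;  out ∅∪∅=∅
  n8('ac'): parent n7 fail=0; on 'c' 0 → fail=1;  out {2}∪∅={2}
  n3('ccb'): parent n2 fail=1; on 'b' 1→0 → fail=6;  out ∅∪{1}={1}
  n4('ccba'): parent n3 fail=6; on 'a' 6→0 → fail=7;  out ∅∪∅=∅
  n5('ccbac'): parent n4 fail=7; on 'c' 7 → fail=8;  out {0}∪{2}={0,2}

Text stream:
i=0 'b': node 0→6  ** P1@[0:0]
i=1 'b': node 6→6 ·f  ** P1@[1:1]
i=2 'a': node 6→7 ·f
i=3 'c': node 7→8  ** P2@[2:3]
i=4 'a': node 8→7 ·f
i=5 'c': node 7→8  ** P2@[4:5]
i=6 'c': node 8→2 ·f
i=7 'a': node 2→7 ·f
i=8 'c': node 7→8  ** P2@[7:8]
i=9 'c': node 8→2 ·f
i=10 'b': node 2→3  ** P1@[10:10]
i=11 'c': node 3→1 ·f
i=12 'a': node 1→7 ·f
i=13 'a': node 7→7 ·f
i=14 'c': node 7→8  ** P2@[13:14]
i=15 'a': node 8→7 ·f
i=16 'a': node 7→7 ·f
i=17 'c': node 7→8  ** P2@[16:17]
i=18 'c': node 8→2 ·f
i=19 'a': node 2→7 ·f
i=20 'c': node 7→8  ** P2@[19:20]
i=21 'b': node 8→6 ·f  ** P1@[21:21]
i=22 'c': node 6→1 ·f
i=23 'a': node 1→7 ·f
i=24 'c': node 7→8  ** P2@[23:24]
i=25 'b': node 8→6 ·f  ** P1@[25:25]
i=26 'a': node 6→7 ·f
i=27 'a': node 7→7 ·f
i=28 'a': node 7→7 ·f
i=29 'c': node 7→8  ** P2@[28:29]
i=30 'c': node 8→2 ·f
i=31 'a': node 2→7 ·f
i=32 'c': node 7→8  ** P2@[31:32]
i=33 'a': node 8→7 ·f
i=34 'b': node 7→6 ·f  ** P1@[34:34]
i=35 'a': node 6→7 ·f
i=36 'a': node 7→7 ·f
i=37 'a': node 7→7 ·f
i=38 'c': node 7→8  ** P2@[37:38]
i=39 'b': node 8→6 ·f  ** P1@[39:39]
i=40 'c': node 6→1 ·f
i=41 'a': node 1→7 ·f
i=42 'c': node 7→8  ** P2@[41:42]
i=43 'b': node 8→6 ·f  ** P1@[43:43]
i=44 'b': node 6→6 ·f  ** P1@[44:44]
i=45 'c': node 6→1 ·f
i=46 'b': node 1→6 ·f  ** P1@[46:46]
i=47 'c': node 6→1 ·f
i=48 'c': node 1→2
i=49 'b': node 2→3  ** P1@[49:49]
i=50 'a': node 3→4
i=51 'c': node 4→5  ** P0@[47:51],P2@[50:51]
i=52 'c': node 5→2 ·f
i=53 'a': node 2→7 ·f
i=54 'b': node 7→6 ·f  ** P1@[54:54]
i=55 'b': node 6→6 ·f  ** P1@[55:55]
i=56 'a': node 6→7 ·f
i=57 'c': node 7→8  ** P2@[56:57]
i=58 'c': node 8→2 ·f
i=59 'c': node 2→2 ·f
i=60 'b': node 2→3  ** P1@[60:60]
i=61 'a': node 3→4
i=62 'c': node 4→5  ** P0@[58:62],P2@[61:62]
i=63 'a': node 5→7 ·f
i=64 'b': node 7→6 ·f  ** P1@[64:64]

Result: [[0,1],[1,1],[3,2],[5,2],[8,2],[10,1],[14,2],[17,2],[20,2],[21,1],[24,2],[25,1],[29,2],[32,2],[34,1],[38,2],[39,1],[42,2],[43,1],[44,1],[46,1],[49,1],[51,0],[51,2],[54,1],[55,1],[57,2],[60,1],[62,0],[62,2],[64,1]]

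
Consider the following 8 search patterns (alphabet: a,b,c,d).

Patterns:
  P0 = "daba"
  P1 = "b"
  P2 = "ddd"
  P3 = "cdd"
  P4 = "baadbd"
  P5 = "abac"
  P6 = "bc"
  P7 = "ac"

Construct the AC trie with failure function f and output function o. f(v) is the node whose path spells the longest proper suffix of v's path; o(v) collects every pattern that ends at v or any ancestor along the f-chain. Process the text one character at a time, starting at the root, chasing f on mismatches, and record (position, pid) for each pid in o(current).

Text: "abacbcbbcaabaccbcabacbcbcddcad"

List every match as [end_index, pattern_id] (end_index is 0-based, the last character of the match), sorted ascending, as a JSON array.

Build automaton:
Trie nodes:
  0='ε' goto a→16 b→5 c→8 d→1
  1='d' goto a→2 d→6
  2='da' goto b→3
  3='dab' goto a→4
  4='daba' goto ·  ←P0
  5='b' goto a→11 c→20  ←P1
  6='dd' goto d→7
  7='ddd' goto ·  ←P2
  8='c' goto d→9
  9='cd' goto d→10
  10='cdd' goto ·  ←P3
  11='ba' goto a→12
  12='baa' goto d→13
  13='baad' goto b→14
  14='baadb' goto d→15
  15='baadbd' goto ·  ←P4
  16='a' goto b→17 c→21
  17='ab' goto a→18
  18='aba' goto c→19
  19='abac' goto ·  ←P5
  20='bc' goto ·  ←P6
  21='ac' goto ·  ←P7

BFS fail/out derivation:
  n1('d'): parent n0 fail=0; on 'd' 0 → fail=0;  out ∅∪∅=∅
  n5('b'): parent n0 fail=0; on 'b' 0 → fail=0;  out {1}∪∅={1}
  n8('c'): parent n0 fail=0; on 'c' 0 → fail=0;  out ∅∪∅=∅
  n16('a'): parent n0 fail=0; on 'a' 0 → fail=0;  out ∅∪∅=∅
  n2('da'): parent n1 fail=0; on 'a' 0 → fail=16;  out ∅∪∅=∅
  n6('dd'): parent n1 fail=0; on 'd' 0 → fail=1;  out ∅∪∅=∅
  n9('cd'): parent n8 fail=0; on 'd' 0 → fail=1;  out ∅∪∅=∅
  n11('ba'): parent n5 fail=0; on 'a' 0 → fail=16;  out ∅∪∅=∅
  n17('ab'): parent n16 fail=0; on 'b' 0 → fail=5;  out ∅∪{1}={1}
  n20('bc'): parent n5 fail=0; on 'c' 0 → fail=8;  out {6}∪∅={6}
  n21('ac'): parent n16 fail=0; on 'c' 0 → fail=8;  out {7}∪∅={7}
  n3('dab'): parent n2 fail=16; on 'b' 16 → fail=17;  out ∅∪{1}={1}
  n7('ddd'): parent n6 fail=1; on 'd' 1 → fail=6;  out {2}∪∅={2}
  n10('cdd'): parent n9 fail=1; on 'd' 1 → fail=6;  out {3}∪∅={3}
  n12('baa'): parent n11 fail=16; on 'a' 16→0 → fail=16;  out ∅∪∅=∅
  n18('aba'): parent n17 fail=5; on 'a' 5 → fail=11;  out ∅∪∅=∅
  n4('daba'): parent n3 fail=17; on 'a' 17 → fail=18;  out {0}∪∅={0}
  n13('baad'): parent n12 fail=16; on 'd' 16→0 → fail=1;  out ∅∪∅=∅
  n19('abac'): parent n18 fail=11; on 'c' 11→16 → fail=21;  out {5}∪{7}={5,7}
  n14('baadb'): parent n13 fail=1; on 'b' 1→0 → fail=5;  out ∅∪{1}={1}
  n15('baadbd'): parent n14 fail=5; on 'd' 5→0 → fail=1;  out {4}∪∅={4}

Scan:
[0] read 'a'  n0⇒n16
[1] read 'b'  n16⇒n17  → match P1@[1:1]
[2] read 'a'  n17⇒n18
[3] read 'c'  n18⇒n19  → match P5@[0:3],P7@[2:3]
[4] read 'b'  n19⇒n5 (fail-walked)  → match P1@[4:4]
[5] read 'c'  n5⇒n20  → match P6@[4:5]
[6] read 'b'  n20⇒n5 (fail-walked)  → match P1@[6:6]
[7] read 'b'  n5⇒n5 (fail-walked)  → match P1@[7:7]
[8] read 'c'  n5⇒n20  → match P6@[7:8]
[9] read 'a'  n20⇒n16 (fail-walked)
[10] read 'a'  n16⇒n16 (fail-walked)
[11] read 'b'  n16⇒n17  → match P1@[11:11]
[12] read 'a'  n17⇒n18
[13] read 'c'  n18⇒n19  → match P5@[10:13],P7@[12:13]
[14] read 'c'  n19⇒n8 (fail-walked)
[15] read 'b'  n8⇒n5 (fail-walked)  → match P1@[15:15]
[16] read 'c'  n5⇒n20  → match P6@[15:16]
[17] read 'a'  n20⇒n16 (fail-walked)
[18] read 'b'  n16⇒n17  → match P1@[18:18]
[19] read 'a'  n17⇒n18
[20] read 'c'  n18⇒n19  → match P5@[17:20],P7@[19:20]
[21] read 'b'  n19⇒n5 (fail-walked)  → match P1@[21:21]
[22] read 'c'  n5⇒n20  → match P6@[21:22]
[23] read 'b'  n20⇒n5 (fail-walked)  → match P1@[23:23]
[24] read 'c'  n5⇒n20  → match P6@[23:24]
[25] read 'd'  n20⇒n9 (fail-walked)
[26] read 'd'  n9⇒n10  → match P3@[24:26]
[27] read 'c'  n10⇒n8 (fail-walked)
[28] read 'a'  n8⇒n16 (fail-walked)
[29] read 'd'  n16⇒n1 (fail-walked)

Matches: [[1,1],[3,5],[3,7],[4,1],[5,6],[6,1],[7,1],[8,6],[11,1],[13,5],[13,7],[15,1],[16,6],[18,1],[20,5],[20,7],[21,1],[22,6],[23,1],[24,6],[26,3]]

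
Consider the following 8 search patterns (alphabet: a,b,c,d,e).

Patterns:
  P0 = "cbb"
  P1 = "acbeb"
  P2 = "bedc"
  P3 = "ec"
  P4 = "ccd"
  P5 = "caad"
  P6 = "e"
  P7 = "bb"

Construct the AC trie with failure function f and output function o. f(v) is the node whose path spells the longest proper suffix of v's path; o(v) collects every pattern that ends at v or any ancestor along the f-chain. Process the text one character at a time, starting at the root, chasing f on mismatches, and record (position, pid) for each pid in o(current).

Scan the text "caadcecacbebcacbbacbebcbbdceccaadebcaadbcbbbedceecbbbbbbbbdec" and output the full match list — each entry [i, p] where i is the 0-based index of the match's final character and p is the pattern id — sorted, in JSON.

Build:
Trie (insert patterns):
  0='ε' goto a→4 b→9 c→1 e→13
  1='c' goto a→17 b→2 c→15
  2='cb' goto b→3
  3='cbb' goto ·  ←P0
  4='a' goto c→5
  5='ac' goto b→6
  6='acb' goto e→7
  7='acbe' goto b→8
  8='acbeb' goto ·  ←P1
  9='b' goto b→20 e→10
  10='be' goto d→11
  11='bed' goto c→12
  12='bedc' goto ·  ←P2
  13='e' goto c→14  ←P6
  14='ec' goto ·  ←P3
  15='cc' goto d→16
  16='ccd' goto ·  ←P4
  17='ca' goto a→18
  18='caa' goto d→19
  19='caad' goto ·  ←P5
  20='bb' goto ·  ←P7

BFS fail/out derivation:
  n1('c'): parent n0 fail=0; on 'c' 0 → fail=0;  out ∅∪∅=∅
  n4('a'): parent n0 fail=0; on 'a' 0 → fail=0;  out ∅∪∅=∅
  n9('b'): parent n0 fail=0; on 'b' 0 → fail=0;  out ∅∪∅=∅
  n13('e'): parent n0 fail=0; on 'e' 0 → fail=0;  out {6}∪∅={6}
  n2('cb'): parent n1 fail=0; on 'b' 0 → fail=9;  out ∅∪∅=∅
  n5('ac'): parent n4 fail=0; on 'c' 0 → fail=1;  out ∅∪∅=∅
  n10('be'): parent n9 fail=0; on 'e' 0 → fail=13;  out ∅∪{6}={6}
  n14('ec'): parent n13 fail=0; on 'c' 0 → fail=1;  out {3}∪∅={3}
  n15('cc'): parent n1 fail=0; on 'c' 0 → fail=1;  out ∅∪∅=∅
  n17('ca'): parent n1 fail=0; on 'a' 0 → fail=4;  out ∅∪∅=∅
  n20('bb'): parent n9 fail=0; on 'b' 0 → fail=9;  out {7}∪∅={7}
  n3('cbb'): parent n2 fail=9; on 'b' 9 → fail=20;  out {0}∪{7}={0,7}
  n6('acb'): parent n5 fail=1; on 'b' 1 → fail=2;  out ∅∪∅=∅
  n11('bed'): parent n10 fail=13; on 'd' 13→0 → fail=0;  out ∅∪∅=∅
  n16('ccd'): parent n15 fail=1; on 'd' 1→0 → fail=0;  out {4}∪∅={4}
  n18('caa'): parent n17 fail=4; on 'a' 4→0 → fail=4;  out ∅∪∅=∅
  n7('acbe'): parent n6 fail=2; on 'e' 2→9 → fail=10;  out ∅∪{6}={6}
  n12('bedc'): parent n11 fail=0; on 'c' 0 → fail=1;  out {2}∪∅={2}
  n19('caad'): parent n18 fail=4; on 'd' 4→0 → fail=0;  out {5}∪∅={5}
  n8('acbeb'): parent n7 fail=10; on 'b' 10→13→0 → fail=9;  out {1}∪∅={1}

Scan:
i=0 'c': node 0→1
i=1 'a': node 1→17
i=2 'a': node 17→18
i=3 'd': node 18→19  → match P5@[0:3]
i=4 'c': node 19→1 ·f
i=5 'e': node 1→13 ·f  → match P6@[5:5]
i=6 'c': node 13→14  → match P3@[5:6]
i=7 'a': node 14→17 ·f
i=8 'c': node 17→5 ·f
i=9 'b': node 5→6
i=10 'e': node 6→7  → match P6@[10:10]
i=11 'b': node 7→8  → match P1@[7:11]
i=12 'c': node 8→1 ·f
i=13 'a': node 1→17
i=14 'c': node 17→5 ·f
i=15 'b': node 5→6
i=16 'b': node 6→3 ·f  → match P0@[14:16],P7@[15:16]
i=17 'a': node 3→4 ·f
i=18 'c': node 4→5
i=19 'b': node 5→6
i=20 'e': node 6→7  → match P6@[20:20]
i=21 'b': node 7→8  → match P1@[17:21]
i=22 'c': node 8→1 ·f
i=23 'b': node 1→2
i=24 'b': node 2→3  → match P0@[22:24],P7@[23:24]
i=25 'd': node 3→0 ·f
i=26 'c': node 0→1
i=27 'e': node 1→13 ·f  → match P6@[27:27]
i=28 'c': node 13→14  → match P3@[27:28]
i=29 'c': node 14→15 ·f
i=30 'a': node 15→17 ·f
i=31 'a': node 17→18
i=32 'd': node 18→19  → match P5@[29:32]
i=33 'e': node 19→13 ·f  → match P6@[33:33]
i=34 'b': node 13→9 ·f
i=35 'c': node 9→1 ·f
i=36 'a': node 1→17
i=37 'a': node 17→18
i=38 'd': node 18→19  → match P5@[35:38]
i=39 'b': node 19→9 ·f
i=40 'c': node 9→1 ·f
i=41 'b': node 1→2
i=42 'b': node 2→3  → match P0@[40:42],P7@[41:42]
i=43 'b': node 3→20 ·f  → match P7@[42:43]
i=44 'e': node 20→10 ·f  → match P6@[44:44]
i=45 'd': node 10→11
i=46 'c': node 11→12  → match P2@[43:46]
i=47 'e': node 12→13 ·f  → match P6@[47:47]
i=48 'e': node 13→13 ·f  → match P6@[48:48]
i=49 'c': node 13→14  → match P3@[48:49]
i=50 'b': node 14→2 ·f
i=51 'b': node 2→3  → match P0@[49:51],P7@[50:51]
i=52 'b': node 3→20 ·f  → match P7@[51:52]
i=53 'b': node 20→20 ·f  → match P7@[52:53]
i=54 'b': node 20→20 ·f  → match P7@[53:54]
i=55 'b': node 20→20 ·f  → match P7@[54:55]
i=56 'b': node 20→20 ·f  → match P7@[55:56]
i=57 'b': node 20→20 ·f  → match P7@[56:57]
i=58 'd': node 20→0 ·f
i=59 'e': node 0→13  → match P6@[59:59]
i=60 'c': node 13→14  → match P3@[59:60]

Result: [[3,5],[5,6],[6,3],[10,6],[11,1],[16,0],[16,7],[20,6],[21,1],[24,0],[24,7],[27,6],[28,3],[32,5],[33,6],[38,5],[42,0],[42,7],[43,7],[44,6],[46,2],[47,6],[48,6],[49,3],[51,0],[51,7],[52,7],[53,7],[54,7],[55,7],[56,7],[57,7],[59,6],[60,3]]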